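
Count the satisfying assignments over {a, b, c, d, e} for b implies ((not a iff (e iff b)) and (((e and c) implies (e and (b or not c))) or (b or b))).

24

Initial set: {(b implies ((not a iff (e iff b)) and (((e and c) implies (e and (b or not c))) or (b or b))))}.
(b implies ((not a iff (e iff b)) and (((e and c) implies (e and (b or not c))) or (b or b)))): β-rule — branch into not b  //  ((not a iff (e iff b)) and (((e and c) implies (e and (b or not c))) or (b or b))).
  branch 1 (add not b):
    ○ open, literals {b=0}.
  branch 2 (add ((not a iff (e iff b)) and (((e and c) implies (e and (b or not c))) or (b or b)))):
    ((not a iff (e iff b)) and (((e and c) implies (e and (b or not c))) or (b or b))): α-rule — add (not a iff (e iff b)), (((e and c) implies (e and (b or not c))) or (b or b)).
    (not a iff (e iff b)): β-rule — branch into not a, (e iff b)  //  not not a, not (e iff b).
      branch 2.1 (add not a, (e iff b)):
        (((e and c) implies (e and (b or not c))) or (b or b)): β-rule — branch into ((e and c) implies (e and (b or not c)))  //  (b or b).
          branch 2.1.1 (add ((e and c) implies (e and (b or not c)))):
            (e iff b): β-rule — branch into e, b  //  not e, not b.
              branch 2.1.1.1 (add e, b):
                ((e and c) implies (e and (b or not c))): β-rule — branch into not (e and c)  //  (e and (b or not c)).
                  branch 2.1.1.1.1 (add not (e and c)):
                    not (e and c): β-rule — branch into not e  //  not c.
                      branch 2.1.1.1.1.1 (add not e):
                        × closes — contains both e and not e.
                      branch 2.1.1.1.1.2 (add not c):
                        ○ open, literals {a=0, b=1, c=0, e=1}.
                  branch 2.1.1.1.2 (add (e and (b or not c))):
                    (e and (b or not c)): α-rule — add e, (b or not c).
                    (b or not c): β-rule — branch into b  //  not c.
                      branch 2.1.1.1.2.1 (add b):
                        ○ open, literals {a=0, b=1, e=1}.
                      branch 2.1.1.1.2.2 (add not c):
                        ○ open, literals {a=0, b=1, c=0, e=1}.
              branch 2.1.1.2 (add not e, not b):
                ((e and c) implies (e and (b or not c))): β-rule — branch into not (e and c)  //  (e and (b or not c)).
                  branch 2.1.1.2.1 (add not (e and c)):
                    not (e and c): β-rule — branch into not e  //  not c.
                      branch 2.1.1.2.1.1 (add not e):
                        ○ open, literals {a=0, b=0, e=0}.
                      branch 2.1.1.2.1.2 (add not c):
                        ○ open, literals {a=0, b=0, c=0, e=0}.
                  branch 2.1.1.2.2 (add (e and (b or not c))):
                    (e and (b or not c)): α-rule — add e, (b or not c).
                    × closes — contains both e and not e.
          branch 2.1.2 (add (b or b)):
            (e iff b): β-rule — branch into e, b  //  not e, not b.
              branch 2.1.2.1 (add e, b):
                (b or b): β-rule — branch into b  //  b.
                  branch 2.1.2.1.1 (add b):
                    ○ open, literals {a=0, b=1, e=1}.
                  branch 2.1.2.1.2 (add b):
                    ○ open, literals {a=0, b=1, e=1}.
              branch 2.1.2.2 (add not e, not b):
                (b or b): β-rule — branch into b  //  b.
                  branch 2.1.2.2.1 (add b):
                    × closes — contains both b and not b.
                  branch 2.1.2.2.2 (add b):
                    × closes — contains both b and not b.
      branch 2.2 (add not not a, not (e iff b)):
        (((e and c) implies (e and (b or not c))) or (b or b)): β-rule — branch into ((e and c) implies (e and (b or not c)))  //  (b or b).
          branch 2.2.1 (add ((e and c) implies (e and (b or not c)))):
            not (e iff b): β-rule — branch into e, not b  //  not e, b.
              branch 2.2.1.1 (add e, not b):
                ((e and c) implies (e and (b or not c))): β-rule — branch into not (e and c)  //  (e and (b or not c)).
                  branch 2.2.1.1.1 (add not (e and c)):
                    not (e and c): β-rule — branch into not e  //  not c.
                      branch 2.2.1.1.1.1 (add not e):
                        × closes — contains both e and not e.
                      branch 2.2.1.1.1.2 (add not c):
                        ○ open, literals {a=1, b=0, c=0, e=1}.
                  branch 2.2.1.1.2 (add (e and (b or not c))):
                    (e and (b or not c)): α-rule — add e, (b or not c).
                    (b or not c): β-rule — branch into b  //  not c.
                      branch 2.2.1.1.2.1 (add b):
                        × closes — contains both b and not b.
                      branch 2.2.1.1.2.2 (add not c):
                        ○ open, literals {a=1, b=0, c=0, e=1}.
              branch 2.2.1.2 (add not e, b):
                ((e and c) implies (e and (b or not c))): β-rule — branch into not (e and c)  //  (e and (b or not c)).
                  branch 2.2.1.2.1 (add not (e and c)):
                    not (e and c): β-rule — branch into not e  //  not c.
                      branch 2.2.1.2.1.1 (add not e):
                        ○ open, literals {a=1, b=1, e=0}.
                      branch 2.2.1.2.1.2 (add not c):
                        ○ open, literals {a=1, b=1, c=0, e=0}.
                  branch 2.2.1.2.2 (add (e and (b or not c))):
                    (e and (b or not c)): α-rule — add e, (b or not c).
                    × closes — contains both e and not e.
          branch 2.2.2 (add (b or b)):
            not (e iff b): β-rule — branch into e, not b  //  not e, b.
              branch 2.2.2.1 (add e, not b):
                (b or b): β-rule — branch into b  //  b.
                  branch 2.2.2.1.1 (add b):
                    × closes — contains both b and not b.
                  branch 2.2.2.1.2 (add b):
                    × closes — contains both b and not b.
              branch 2.2.2.2 (add not e, b):
                (b or b): β-rule — branch into b  //  b.
                  branch 2.2.2.2.1 (add b):
                    ○ open, literals {a=1, b=1, e=0}.
                  branch 2.2.2.2.2 (add b):
                    ○ open, literals {a=1, b=1, e=0}.
9 branches closed, 14 open.
Each open branch fixes some atoms; the unmentioned ones are free. Counting distinct full assignments: branch {b=0} (a, c, d, e) contributes 16 new; branch {a=0, b=1, c=0, e=1} (d) contributes 2 new; branch {a=0, b=1, e=1} (c, d) contributes 2 new; branch {a=0, b=1, c=0, e=1} (d) contributes 0 new; branch {a=0, b=0, e=0} (c, d) contributes 0 new; branch {a=0, b=0, c=0, e=0} (d) contributes 0 new; branch {a=0, b=1, e=1} (c, d) contributes 0 new; branch {a=0, b=1, e=1} (c, d) contributes 0 new; branch {a=1, b=0, c=0, e=1} (d) contributes 0 new; branch {a=1, b=0, c=0, e=1} (d) contributes 0 new; branch {a=1, b=1, e=0} (c, d) contributes 4 new; branch {a=1, b=1, c=0, e=0} (d) contributes 0 new; branch {a=1, b=1, e=0} (c, d) contributes 0 new; branch {a=1, b=1, e=0} (c, d) contributes 0 new. Total: 24.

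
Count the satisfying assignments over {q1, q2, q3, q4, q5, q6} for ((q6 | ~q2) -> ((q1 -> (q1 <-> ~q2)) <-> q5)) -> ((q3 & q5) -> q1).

56

Initial set: {(((q6 | ~q2) -> ((q1 -> (q1 <-> ~q2)) <-> q5)) -> ((q3 & q5) -> q1))}.
(((q6 | ~q2) -> ((q1 -> (q1 <-> ~q2)) <-> q5)) -> ((q3 & q5) -> q1)): β-rule — branch into ~((q6 | ~q2) -> ((q1 -> (q1 <-> ~q2)) <-> q5))  //  ((q3 & q5) -> q1).
  branch 1 (add ~((q6 | ~q2) -> ((q1 -> (q1 <-> ~q2)) <-> q5))):
    ~((q6 | ~q2) -> ((q1 -> (q1 <-> ~q2)) <-> q5)): α-rule — add (q6 | ~q2), ~((q1 -> (q1 <-> ~q2)) <-> q5).
    (q6 | ~q2): β-rule — branch into q6  //  ~q2.
      branch 1.1 (add q6):
        ~((q1 -> (q1 <-> ~q2)) <-> q5): β-rule — branch into (q1 -> (q1 <-> ~q2)), ~q5  //  ~(q1 -> (q1 <-> ~q2)), q5.
          branch 1.1.1 (add (q1 -> (q1 <-> ~q2)), ~q5):
            (q1 -> (q1 <-> ~q2)): β-rule — branch into ~q1  //  (q1 <-> ~q2).
              branch 1.1.1.1 (add ~q1):
                ○ open, literals {q1=0, q5=0, q6=1}.
              branch 1.1.1.2 (add (q1 <-> ~q2)):
                (q1 <-> ~q2): β-rule — branch into q1, ~q2  //  ~q1, ~~q2.
                  branch 1.1.1.2.1 (add q1, ~q2):
                    ○ open, literals {q1=1, q2=0, q5=0, q6=1}.
                  branch 1.1.1.2.2 (add ~q1, ~~q2):
                    ○ open, literals {q1=0, q2=1, q5=0, q6=1}.
          branch 1.1.2 (add ~(q1 -> (q1 <-> ~q2)), q5):
            ~(q1 -> (q1 <-> ~q2)): α-rule — add q1, ~(q1 <-> ~q2).
            ~(q1 <-> ~q2): β-rule — branch into q1, ~~q2  //  ~q1, ~q2.
              branch 1.1.2.1 (add q1, ~~q2):
                ○ open, literals {q1=1, q2=1, q5=1, q6=1}.
              branch 1.1.2.2 (add ~q1, ~q2):
                × closes — contains both q1 and ~q1.
      branch 1.2 (add ~q2):
        ~((q1 -> (q1 <-> ~q2)) <-> q5): β-rule — branch into (q1 -> (q1 <-> ~q2)), ~q5  //  ~(q1 -> (q1 <-> ~q2)), q5.
          branch 1.2.1 (add (q1 -> (q1 <-> ~q2)), ~q5):
            (q1 -> (q1 <-> ~q2)): β-rule — branch into ~q1  //  (q1 <-> ~q2).
              branch 1.2.1.1 (add ~q1):
                ○ open, literals {q1=0, q2=0, q5=0}.
              branch 1.2.1.2 (add (q1 <-> ~q2)):
                (q1 <-> ~q2): β-rule — branch into q1, ~q2  //  ~q1, ~~q2.
                  branch 1.2.1.2.1 (add q1, ~q2):
                    ○ open, literals {q1=1, q2=0, q5=0}.
                  branch 1.2.1.2.2 (add ~q1, ~~q2):
                    × closes — contains both q2 and ~q2.
          branch 1.2.2 (add ~(q1 -> (q1 <-> ~q2)), q5):
            ~(q1 -> (q1 <-> ~q2)): α-rule — add q1, ~(q1 <-> ~q2).
            ~(q1 <-> ~q2): β-rule — branch into q1, ~~q2  //  ~q1, ~q2.
              branch 1.2.2.1 (add q1, ~~q2):
                × closes — contains both q2 and ~q2.
              branch 1.2.2.2 (add ~q1, ~q2):
                × closes — contains both q1 and ~q1.
  branch 2 (add ((q3 & q5) -> q1)):
    ((q3 & q5) -> q1): β-rule — branch into ~(q3 & q5)  //  q1.
      branch 2.1 (add ~(q3 & q5)):
        ~(q3 & q5): β-rule — branch into ~q3  //  ~q5.
          branch 2.1.1 (add ~q3):
            ○ open, literals {q3=0}.
          branch 2.1.2 (add ~q5):
            ○ open, literals {q5=0}.
      branch 2.2 (add q1):
        ○ open, literals {q1=1}.
4 branches closed, 9 open.
Each open branch fixes some atoms; the unmentioned ones are free. Counting distinct full assignments: branch {q1=0, q5=0, q6=1} (q2, q3, q4) contributes 8 new; branch {q1=1, q2=0, q5=0, q6=1} (q3, q4) contributes 4 new; branch {q1=0, q2=1, q5=0, q6=1} (q3, q4) contributes 0 new; branch {q1=1, q2=1, q5=1, q6=1} (q3, q4) contributes 4 new; branch {q1=0, q2=0, q5=0} (q3, q4, q6) contributes 4 new; branch {q1=1, q2=0, q5=0} (q3, q4, q6) contributes 4 new; branch {q3=0} (q1, q2, q4, q5, q6) contributes 20 new; branch {q5=0} (q1, q2, q3, q4, q6) contributes 6 new; branch {q1=1} (q2, q3, q4, q5, q6) contributes 6 new. Total: 56.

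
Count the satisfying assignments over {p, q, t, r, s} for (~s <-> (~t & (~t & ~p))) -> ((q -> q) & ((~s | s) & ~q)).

Initial set: {((~s <-> (~t & (~t & ~p))) -> ((q -> q) & ((~s | s) & ~q)))}.
((~s <-> (~t & (~t & ~p))) -> ((q -> q) & ((~s | s) & ~q))): β-rule — branch into ~(~s <-> (~t & (~t & ~p)))  //  ((q -> q) & ((~s | s) & ~q)).
  branch 1 (add ~(~s <-> (~t & (~t & ~p)))):
    ~(~s <-> (~t & (~t & ~p))): β-rule — branch into ~s, ~(~t & (~t & ~p))  //  ~~s, (~t & (~t & ~p)).
      branch 1.1 (add ~s, ~(~t & (~t & ~p))):
        ~(~t & (~t & ~p)): β-rule — branch into ~~t  //  ~(~t & ~p).
          branch 1.1.1 (add ~~t):
            ○ open, literals {s=false, t=true}.
          branch 1.1.2 (add ~(~t & ~p)):
            ~(~t & ~p): β-rule — branch into ~~t  //  ~~p.
              branch 1.1.2.1 (add ~~t):
                ○ open, literals {s=false, t=true}.
              branch 1.1.2.2 (add ~~p):
                ○ open, literals {p=true, s=false}.
      branch 1.2 (add ~~s, (~t & (~t & ~p))):
        (~t & (~t & ~p)): α-rule — add ~t, (~t & ~p).
        (~t & ~p): α-rule — add ~t, ~p.
        ○ open, literals {p=false, s=true, t=false}.
  branch 2 (add ((q -> q) & ((~s | s) & ~q))):
    ((q -> q) & ((~s | s) & ~q)): α-rule — add (q -> q), ((~s | s) & ~q).
    ((~s | s) & ~q): α-rule — add (~s | s), ~q.
    (q -> q): β-rule — branch into ~q  //  q.
      branch 2.1 (add ~q):
        (~s | s): β-rule — branch into ~s  //  s.
          branch 2.1.1 (add ~s):
            ○ open, literals {q=false, s=false}.
          branch 2.1.2 (add s):
            ○ open, literals {q=false, s=true}.
      branch 2.2 (add q):
        × closes — contains both q and ~q.
1 branch closed, 6 open.
Each open branch fixes some atoms; the unmentioned ones are free. Counting distinct full assignments: branch {s=false, t=true} (p, q, r) contributes 8 new; branch {s=false, t=true} (p, q, r) contributes 0 new; branch {p=true, s=false} (q, t, r) contributes 4 new; branch {p=false, s=true, t=false} (q, r) contributes 4 new; branch {q=false, s=false} (p, t, r) contributes 2 new; branch {q=false, s=true} (p, t, r) contributes 6 new. Total: 24.

24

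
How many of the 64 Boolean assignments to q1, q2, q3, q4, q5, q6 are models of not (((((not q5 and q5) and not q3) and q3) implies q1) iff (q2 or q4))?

16

Initial set: {not (((((not q5 and q5) and not q3) and q3) implies q1) iff (q2 or q4))}.
not (((((not q5 and q5) and not q3) and q3) implies q1) iff (q2 or q4)): β-rule — branch into ((((not q5 and q5) and not q3) and q3) implies q1), not (q2 or q4)  //  not ((((not q5 and q5) and not q3) and q3) implies q1), (q2 or q4).
  branch 1 (add ((((not q5 and q5) and not q3) and q3) implies q1), not (q2 or q4)):
    not (q2 or q4): α-rule — add not q2, not q4.
    ((((not q5 and q5) and not q3) and q3) implies q1): β-rule — branch into not (((not q5 and q5) and not q3) and q3)  //  q1.
      branch 1.1 (add not (((not q5 and q5) and not q3) and q3)):
        not (((not q5 and q5) and not q3) and q3): β-rule — branch into not ((not q5 and q5) and not q3)  //  not q3.
          branch 1.1.1 (add not ((not q5 and q5) and not q3)):
            not ((not q5 and q5) and not q3): β-rule — branch into not (not q5 and q5)  //  not not q3.
              branch 1.1.1.1 (add not (not q5 and q5)):
                not (not q5 and q5): β-rule — branch into not not q5  //  not q5.
                  branch 1.1.1.1.1 (add not not q5):
                    ○ open, literals {q2=0, q4=0, q5=1}.
                  branch 1.1.1.1.2 (add not q5):
                    ○ open, literals {q2=0, q4=0, q5=0}.
              branch 1.1.1.2 (add not not q3):
                ○ open, literals {q2=0, q3=1, q4=0}.
          branch 1.1.2 (add not q3):
            ○ open, literals {q2=0, q3=0, q4=0}.
      branch 1.2 (add q1):
        ○ open, literals {q1=1, q2=0, q4=0}.
  branch 2 (add not ((((not q5 and q5) and not q3) and q3) implies q1), (q2 or q4)):
    not ((((not q5 and q5) and not q3) and q3) implies q1): α-rule — add (((not q5 and q5) and not q3) and q3), not q1.
    (((not q5 and q5) and not q3) and q3): α-rule — add ((not q5 and q5) and not q3), q3.
    ((not q5 and q5) and not q3): α-rule — add (not q5 and q5), not q3.
    × closes — contains both q3 and not q3.
1 branch closed, 5 open.
Each open branch fixes some atoms; the unmentioned ones are free. Counting distinct full assignments: branch {q2=0, q4=0, q5=1} (q1, q3, q6) contributes 8 new; branch {q2=0, q4=0, q5=0} (q1, q3, q6) contributes 8 new; branch {q2=0, q3=1, q4=0} (q1, q5, q6) contributes 0 new; branch {q2=0, q3=0, q4=0} (q1, q5, q6) contributes 0 new; branch {q1=1, q2=0, q4=0} (q3, q5, q6) contributes 0 new. Total: 16.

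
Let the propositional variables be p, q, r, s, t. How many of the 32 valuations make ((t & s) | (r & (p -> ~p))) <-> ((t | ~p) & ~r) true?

14

Initial set: {T (((t & s) | (r & (p -> ~p))) <-> ((t | ~p) & ~r))}.
T (((t & s) | (r & (p -> ~p))) <-> ((t | ~p) & ~r)): β-rule — branch into T ((t & s) | (r & (p -> ~p))), T ((t | ~p) & ~r)  //  F ((t & s) | (r & (p -> ~p))), F ((t | ~p) & ~r).
  branch 1 (add T ((t & s) | (r & (p -> ~p))), T ((t | ~p) & ~r)):
    T ((t | ~p) & ~r): α-rule — add T (t | ~p), T ~r.
    T ((t & s) | (r & (p -> ~p))): β-rule — branch into T (t & s)  //  T (r & (p -> ~p)).
      branch 1.1 (add T (t & s)):
        T (t & s): α-rule — add T t, T s.
        T (t | ~p): β-rule — branch into T t  //  T ~p.
          branch 1.1.1 (add T t):
            ○ open, literals {r=0, s=1, t=1}.
          branch 1.1.2 (add T ~p):
            ○ open, literals {p=0, r=0, s=1, t=1}.
      branch 1.2 (add T (r & (p -> ~p))):
        T (r & (p -> ~p)): α-rule — add T r, T (p -> ~p).
        × closes — contains both r and ~r.
  branch 2 (add F ((t & s) | (r & (p -> ~p))), F ((t | ~p) & ~r)):
    F ((t & s) | (r & (p -> ~p))): α-rule — add F (t & s), F (r & (p -> ~p)).
    F ((t | ~p) & ~r): β-rule — branch into F (t | ~p)  //  F ~r.
      branch 2.1 (add F (t | ~p)):
        F (t | ~p): α-rule — add F t, F ~p.
        F (t & s): β-rule — branch into F t  //  F s.
          branch 2.1.1 (add F t):
            F (r & (p -> ~p)): β-rule — branch into F r  //  F (p -> ~p).
              branch 2.1.1.1 (add F r):
                ○ open, literals {p=1, r=0, t=0}.
              branch 2.1.1.2 (add F (p -> ~p)):
                F (p -> ~p): α-rule — add T p, F ~p.
                ○ open, literals {p=1, t=0}.
          branch 2.1.2 (add F s):
            F (r & (p -> ~p)): β-rule — branch into F r  //  F (p -> ~p).
              branch 2.1.2.1 (add F r):
                ○ open, literals {p=1, r=0, s=0, t=0}.
              branch 2.1.2.2 (add F (p -> ~p)):
                F (p -> ~p): α-rule — add T p, F ~p.
                ○ open, literals {p=1, s=0, t=0}.
      branch 2.2 (add F ~r):
        F (t & s): β-rule — branch into F t  //  F s.
          branch 2.2.1 (add F t):
            F (r & (p -> ~p)): β-rule — branch into F r  //  F (p -> ~p).
              branch 2.2.1.1 (add F r):
                × closes — contains both r and ~r.
              branch 2.2.1.2 (add F (p -> ~p)):
                F (p -> ~p): α-rule — add T p, F ~p.
                ○ open, literals {p=1, r=1, t=0}.
          branch 2.2.2 (add F s):
            F (r & (p -> ~p)): β-rule — branch into F r  //  F (p -> ~p).
              branch 2.2.2.1 (add F r):
                × closes — contains both r and ~r.
              branch 2.2.2.2 (add F (p -> ~p)):
                F (p -> ~p): α-rule — add T p, F ~p.
                ○ open, literals {p=1, r=1, s=0}.
3 branches closed, 8 open.
Each open branch fixes some atoms; the unmentioned ones are free. Counting distinct full assignments: branch {r=0, s=1, t=1} (p, q) contributes 4 new; branch {p=0, r=0, s=1, t=1} (q) contributes 0 new; branch {p=1, r=0, t=0} (q, s) contributes 4 new; branch {p=1, t=0} (q, r, s) contributes 4 new; branch {p=1, r=0, s=0, t=0} (q) contributes 0 new; branch {p=1, s=0, t=0} (q, r) contributes 0 new; branch {p=1, r=1, t=0} (q, s) contributes 0 new; branch {p=1, r=1, s=0} (q, t) contributes 2 new. Total: 14.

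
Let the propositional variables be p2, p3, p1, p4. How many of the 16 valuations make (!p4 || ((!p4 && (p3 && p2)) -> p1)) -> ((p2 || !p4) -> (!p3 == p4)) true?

10

Initial set: {((!p4 || ((!p4 && (p3 && p2)) -> p1)) -> ((p2 || !p4) -> (!p3 == p4)))}.
((!p4 || ((!p4 && (p3 && p2)) -> p1)) -> ((p2 || !p4) -> (!p3 == p4))): β-rule — branch into !(!p4 || ((!p4 && (p3 && p2)) -> p1))  //  ((p2 || !p4) -> (!p3 == p4)).
  branch 1 (add !(!p4 || ((!p4 && (p3 && p2)) -> p1))):
    !(!p4 || ((!p4 && (p3 && p2)) -> p1)): α-rule — add !!p4, !((!p4 && (p3 && p2)) -> p1).
    !((!p4 && (p3 && p2)) -> p1): α-rule — add (!p4 && (p3 && p2)), !p1.
    (!p4 && (p3 && p2)): α-rule — add !p4, (p3 && p2).
    × closes — contains both p4 and !p4.
  branch 2 (add ((p2 || !p4) -> (!p3 == p4))):
    ((p2 || !p4) -> (!p3 == p4)): β-rule — branch into !(p2 || !p4)  //  (!p3 == p4).
      branch 2.1 (add !(p2 || !p4)):
        !(p2 || !p4): α-rule — add !p2, !!p4.
        ○ open, literals {p2=F, p4=T}.
      branch 2.2 (add (!p3 == p4)):
        (!p3 == p4): β-rule — branch into !p3, p4  //  !!p3, !p4.
          branch 2.2.1 (add !p3, p4):
            ○ open, literals {p3=F, p4=T}.
          branch 2.2.2 (add !!p3, !p4):
            ○ open, literals {p3=T, p4=F}.
1 branch closed, 3 open.
Each open branch fixes some atoms; the unmentioned ones are free. Counting distinct full assignments: branch {p2=F, p4=T} (p3, p1) contributes 4 new; branch {p3=F, p4=T} (p2, p1) contributes 2 new; branch {p3=T, p4=F} (p2, p1) contributes 4 new. Total: 10.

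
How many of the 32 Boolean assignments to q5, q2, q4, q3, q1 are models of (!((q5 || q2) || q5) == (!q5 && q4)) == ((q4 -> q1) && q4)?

Initial set: {((!((q5 || q2) || q5) == (!q5 && q4)) == ((q4 -> q1) && q4))}.
((!((q5 || q2) || q5) == (!q5 && q4)) == ((q4 -> q1) && q4)): β-rule — branch into (!((q5 || q2) || q5) == (!q5 && q4)), ((q4 -> q1) && q4)  //  !(!((q5 || q2) || q5) == (!q5 && q4)), !((q4 -> q1) && q4).
  branch 1 (add (!((q5 || q2) || q5) == (!q5 && q4)), ((q4 -> q1) && q4)):
    ((q4 -> q1) && q4): α-rule — add (q4 -> q1), q4.
    (!((q5 || q2) || q5) == (!q5 && q4)): β-rule — branch into !((q5 || q2) || q5), (!q5 && q4)  //  !!((q5 || q2) || q5), !(!q5 && q4).
      branch 1.1 (add !((q5 || q2) || q5), (!q5 && q4)):
        !((q5 || q2) || q5): α-rule — add !(q5 || q2), !q5.
        (!q5 && q4): α-rule — add !q5, q4.
        !(q5 || q2): α-rule — add !q5, !q2.
        (q4 -> q1): β-rule — branch into !q4  //  q1.
          branch 1.1.1 (add !q4):
            × closes — contains both q4 and !q4.
          branch 1.1.2 (add q1):
            ○ open, literals {q1=true, q2=false, q4=true, q5=false}.
      branch 1.2 (add !!((q5 || q2) || q5), !(!q5 && q4)):
        (q4 -> q1): β-rule — branch into !q4  //  q1.
          branch 1.2.1 (add !q4):
            × closes — contains both q4 and !q4.
          branch 1.2.2 (add q1):
            !!((q5 || q2) || q5): β-rule — branch into (q5 || q2)  //  q5.
              branch 1.2.2.1 (add (q5 || q2)):
                !(!q5 && q4): β-rule — branch into !!q5  //  !q4.
                  branch 1.2.2.1.1 (add !!q5):
                    (q5 || q2): β-rule — branch into q5  //  q2.
                      branch 1.2.2.1.1.1 (add q5):
                        ○ open, literals {q1=true, q4=true, q5=true}.
                      branch 1.2.2.1.1.2 (add q2):
                        ○ open, literals {q1=true, q2=true, q4=true, q5=true}.
                  branch 1.2.2.1.2 (add !q4):
                    × closes — contains both q4 and !q4.
              branch 1.2.2.2 (add q5):
                !(!q5 && q4): β-rule — branch into !!q5  //  !q4.
                  branch 1.2.2.2.1 (add !!q5):
                    ○ open, literals {q1=true, q4=true, q5=true}.
                  branch 1.2.2.2.2 (add !q4):
                    × closes — contains both q4 and !q4.
  branch 2 (add !(!((q5 || q2) || q5) == (!q5 && q4)), !((q4 -> q1) && q4)):
    !(!((q5 || q2) || q5) == (!q5 && q4)): β-rule — branch into !((q5 || q2) || q5), !(!q5 && q4)  //  !!((q5 || q2) || q5), (!q5 && q4).
      branch 2.1 (add !((q5 || q2) || q5), !(!q5 && q4)):
        !((q5 || q2) || q5): α-rule — add !(q5 || q2), !q5.
        !(q5 || q2): α-rule — add !q5, !q2.
        !((q4 -> q1) && q4): β-rule — branch into !(q4 -> q1)  //  !q4.
          branch 2.1.1 (add !(q4 -> q1)):
            !(q4 -> q1): α-rule — add q4, !q1.
            !(!q5 && q4): β-rule — branch into !!q5  //  !q4.
              branch 2.1.1.1 (add !!q5):
                × closes — contains both q5 and !q5.
              branch 2.1.1.2 (add !q4):
                × closes — contains both q4 and !q4.
          branch 2.1.2 (add !q4):
            !(!q5 && q4): β-rule — branch into !!q5  //  !q4.
              branch 2.1.2.1 (add !!q5):
                × closes — contains both q5 and !q5.
              branch 2.1.2.2 (add !q4):
                ○ open, literals {q2=false, q4=false, q5=false}.
      branch 2.2 (add !!((q5 || q2) || q5), (!q5 && q4)):
        (!q5 && q4): α-rule — add !q5, q4.
        !((q4 -> q1) && q4): β-rule — branch into !(q4 -> q1)  //  !q4.
          branch 2.2.1 (add !(q4 -> q1)):
            !(q4 -> q1): α-rule — add q4, !q1.
            !!((q5 || q2) || q5): β-rule — branch into (q5 || q2)  //  q5.
              branch 2.2.1.1 (add (q5 || q2)):
                (q5 || q2): β-rule — branch into q5  //  q2.
                  branch 2.2.1.1.1 (add q5):
                    × closes — contains both q5 and !q5.
                  branch 2.2.1.1.2 (add q2):
                    ○ open, literals {q1=false, q2=true, q4=true, q5=false}.
              branch 2.2.1.2 (add q5):
                × closes — contains both q5 and !q5.
          branch 2.2.2 (add !q4):
            × closes — contains both q4 and !q4.
10 branches closed, 6 open.
Each open branch fixes some atoms; the unmentioned ones are free. Counting distinct full assignments: branch {q1=true, q2=false, q4=true, q5=false} (q3) contributes 2 new; branch {q1=true, q4=true, q5=true} (q2, q3) contributes 4 new; branch {q1=true, q2=true, q4=true, q5=true} (q3) contributes 0 new; branch {q1=true, q4=true, q5=true} (q2, q3) contributes 0 new; branch {q2=false, q4=false, q5=false} (q3, q1) contributes 4 new; branch {q1=false, q2=true, q4=true, q5=false} (q3) contributes 2 new. Total: 12.

12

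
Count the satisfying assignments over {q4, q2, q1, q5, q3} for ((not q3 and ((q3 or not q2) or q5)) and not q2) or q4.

Initial set: {(((not q3 and ((q3 or not q2) or q5)) and not q2) or q4)}.
(((not q3 and ((q3 or not q2) or q5)) and not q2) or q4): β-rule — branch into ((not q3 and ((q3 or not q2) or q5)) and not q2)  //  q4.
  branch 1 (add ((not q3 and ((q3 or not q2) or q5)) and not q2)):
    ((not q3 and ((q3 or not q2) or q5)) and not q2): α-rule — add (not q3 and ((q3 or not q2) or q5)), not q2.
    (not q3 and ((q3 or not q2) or q5)): α-rule — add not q3, ((q3 or not q2) or q5).
    ((q3 or not q2) or q5): β-rule — branch into (q3 or not q2)  //  q5.
      branch 1.1 (add (q3 or not q2)):
        (q3 or not q2): β-rule — branch into q3  //  not q2.
          branch 1.1.1 (add q3):
            × closes — contains both q3 and not q3.
          branch 1.1.2 (add not q2):
            ○ open, literals {q2=0, q3=0}.
      branch 1.2 (add q5):
        ○ open, literals {q2=0, q3=0, q5=1}.
  branch 2 (add q4):
    ○ open, literals {q4=1}.
1 branch closed, 3 open.
Each open branch fixes some atoms; the unmentioned ones are free. Counting distinct full assignments: branch {q2=0, q3=0} (q4, q1, q5) contributes 8 new; branch {q2=0, q3=0, q5=1} (q4, q1) contributes 0 new; branch {q4=1} (q2, q1, q5, q3) contributes 12 new. Total: 20.

20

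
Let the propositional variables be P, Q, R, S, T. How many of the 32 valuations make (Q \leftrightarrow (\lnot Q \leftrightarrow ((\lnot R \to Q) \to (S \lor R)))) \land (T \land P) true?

1

Initial set: {T ((Q \leftrightarrow (\lnot Q \leftrightarrow ((\lnot R \to Q) \to (S \lor R)))) \land (T \land P))}.
T ((Q \leftrightarrow (\lnot Q \leftrightarrow ((\lnot R \to Q) \to (S \lor R)))) \land (T \land P)): α-rule — add T (Q \leftrightarrow (\lnot Q \leftrightarrow ((\lnot R \to Q) \to (S \lor R)))), T (T \land P).
T (T \land P): α-rule — add T T, T P.
T (Q \leftrightarrow (\lnot Q \leftrightarrow ((\lnot R \to Q) \to (S \lor R)))): β-rule — branch into T Q, T (\lnot Q \leftrightarrow ((\lnot R \to Q) \to (S \lor R)))  //  F Q, F (\lnot Q \leftrightarrow ((\lnot R \to Q) \to (S \lor R))).
  branch 1 (add T Q, T (\lnot Q \leftrightarrow ((\lnot R \to Q) \to (S \lor R)))):
    T (\lnot Q \leftrightarrow ((\lnot R \to Q) \to (S \lor R))): β-rule — branch into T \lnot Q, T ((\lnot R \to Q) \to (S \lor R))  //  F \lnot Q, F ((\lnot R \to Q) \to (S \lor R)).
      branch 1.1 (add T \lnot Q, T ((\lnot R \to Q) \to (S \lor R))):
        × closes — contains both Q and \lnot Q.
      branch 1.2 (add F \lnot Q, F ((\lnot R \to Q) \to (S \lor R))):
        F ((\lnot R \to Q) \to (S \lor R)): α-rule — add T (\lnot R \to Q), F (S \lor R).
        F (S \lor R): α-rule — add F S, F R.
        T (\lnot R \to Q): β-rule — branch into F \lnot R  //  T Q.
          branch 1.2.1 (add F \lnot R):
            × closes — contains both R and \lnot R.
          branch 1.2.2 (add T Q):
            ○ open, literals {P=true, Q=true, R=false, S=false, T=true}.
  branch 2 (add F Q, F (\lnot Q \leftrightarrow ((\lnot R \to Q) \to (S \lor R)))):
    F (\lnot Q \leftrightarrow ((\lnot R \to Q) \to (S \lor R))): β-rule — branch into T \lnot Q, F ((\lnot R \to Q) \to (S \lor R))  //  F \lnot Q, T ((\lnot R \to Q) \to (S \lor R)).
      branch 2.1 (add T \lnot Q, F ((\lnot R \to Q) \to (S \lor R))):
        F ((\lnot R \to Q) \to (S \lor R)): α-rule — add T (\lnot R \to Q), F (S \lor R).
        F (S \lor R): α-rule — add F S, F R.
        T (\lnot R \to Q): β-rule — branch into F \lnot R  //  T Q.
          branch 2.1.1 (add F \lnot R):
            × closes — contains both R and \lnot R.
          branch 2.1.2 (add T Q):
            × closes — contains both Q and \lnot Q.
      branch 2.2 (add F \lnot Q, T ((\lnot R \to Q) \to (S \lor R))):
        × closes — contains both Q and \lnot Q.
5 branches closed, 1 open.
Each open branch fixes some atoms; the unmentioned ones are free. Counting distinct full assignments: branch {P=true, Q=true, R=false, S=false, T=true} (none free) contributes 1 new. Total: 1.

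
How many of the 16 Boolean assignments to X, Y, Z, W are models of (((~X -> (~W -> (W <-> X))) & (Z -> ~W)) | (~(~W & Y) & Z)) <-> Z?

8

Initial set: {T ((((~X -> (~W -> (W <-> X))) & (Z -> ~W)) | (~(~W & Y) & Z)) <-> Z)}.
T ((((~X -> (~W -> (W <-> X))) & (Z -> ~W)) | (~(~W & Y) & Z)) <-> Z): β-rule — branch into T (((~X -> (~W -> (W <-> X))) & (Z -> ~W)) | (~(~W & Y) & Z)), T Z  //  F (((~X -> (~W -> (W <-> X))) & (Z -> ~W)) | (~(~W & Y) & Z)), F Z.
  branch 1 (add T (((~X -> (~W -> (W <-> X))) & (Z -> ~W)) | (~(~W & Y) & Z)), T Z):
    T (((~X -> (~W -> (W <-> X))) & (Z -> ~W)) | (~(~W & Y) & Z)): β-rule — branch into T ((~X -> (~W -> (W <-> X))) & (Z -> ~W))  //  T (~(~W & Y) & Z).
      branch 1.1 (add T ((~X -> (~W -> (W <-> X))) & (Z -> ~W))):
        T ((~X -> (~W -> (W <-> X))) & (Z -> ~W)): α-rule — add T (~X -> (~W -> (W <-> X))), T (Z -> ~W).
        T (~X -> (~W -> (W <-> X))): β-rule — branch into F ~X  //  T (~W -> (W <-> X)).
          branch 1.1.1 (add F ~X):
            T (Z -> ~W): β-rule — branch into F Z  //  T ~W.
              branch 1.1.1.1 (add F Z):
                × closes — contains both Z and ~Z.
              branch 1.1.1.2 (add T ~W):
                ○ open, literals {W=false, X=true, Z=true}.
          branch 1.1.2 (add T (~W -> (W <-> X))):
            T (Z -> ~W): β-rule — branch into F Z  //  T ~W.
              branch 1.1.2.1 (add F Z):
                × closes — contains both Z and ~Z.
              branch 1.1.2.2 (add T ~W):
                T (~W -> (W <-> X)): β-rule — branch into F ~W  //  T (W <-> X).
                  branch 1.1.2.2.1 (add F ~W):
                    × closes — contains both W and ~W.
                  branch 1.1.2.2.2 (add T (W <-> X)):
                    T (W <-> X): β-rule — branch into T W, T X  //  F W, F X.
                      branch 1.1.2.2.2.1 (add T W, T X):
                        × closes — contains both W and ~W.
                      branch 1.1.2.2.2.2 (add F W, F X):
                        ○ open, literals {W=false, X=false, Z=true}.
      branch 1.2 (add T (~(~W & Y) & Z)):
        T (~(~W & Y) & Z): α-rule — add T ~(~W & Y), T Z.
        T ~(~W & Y): β-rule — branch into F ~W  //  F Y.
          branch 1.2.1 (add F ~W):
            ○ open, literals {W=true, Z=true}.
          branch 1.2.2 (add F Y):
            ○ open, literals {Y=false, Z=true}.
  branch 2 (add F (((~X -> (~W -> (W <-> X))) & (Z -> ~W)) | (~(~W & Y) & Z)), F Z):
    F (((~X -> (~W -> (W <-> X))) & (Z -> ~W)) | (~(~W & Y) & Z)): α-rule — add F ((~X -> (~W -> (W <-> X))) & (Z -> ~W)), F (~(~W & Y) & Z).
    F ((~X -> (~W -> (W <-> X))) & (Z -> ~W)): β-rule — branch into F (~X -> (~W -> (W <-> X)))  //  F (Z -> ~W).
      branch 2.1 (add F (~X -> (~W -> (W <-> X)))):
        F (~X -> (~W -> (W <-> X))): α-rule — add T ~X, F (~W -> (W <-> X)).
        F (~W -> (W <-> X)): α-rule — add T ~W, F (W <-> X).
        F (~(~W & Y) & Z): β-rule — branch into F ~(~W & Y)  //  F Z.
          branch 2.1.1 (add F ~(~W & Y)):
            F ~(~W & Y): α-rule — add T ~W, T Y.
            F (W <-> X): β-rule — branch into T W, F X  //  F W, T X.
              branch 2.1.1.1 (add T W, F X):
                × closes — contains both W and ~W.
              branch 2.1.1.2 (add F W, T X):
                × closes — contains both X and ~X.
          branch 2.1.2 (add F Z):
            F (W <-> X): β-rule — branch into T W, F X  //  F W, T X.
              branch 2.1.2.1 (add T W, F X):
                × closes — contains both W and ~W.
              branch 2.1.2.2 (add F W, T X):
                × closes — contains both X and ~X.
      branch 2.2 (add F (Z -> ~W)):
        F (Z -> ~W): α-rule — add T Z, F ~W.
        × closes — contains both Z and ~Z.
9 branches closed, 4 open.
Each open branch fixes some atoms; the unmentioned ones are free. Counting distinct full assignments: branch {W=false, X=true, Z=true} (Y) contributes 2 new; branch {W=false, X=false, Z=true} (Y) contributes 2 new; branch {W=true, Z=true} (X, Y) contributes 4 new; branch {Y=false, Z=true} (X, W) contributes 0 new. Total: 8.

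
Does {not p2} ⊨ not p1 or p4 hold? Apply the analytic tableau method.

Initial set: {not p2; not (not p1 or p4)}.
not (not p1 or p4): α-rule — add not not p1, not p4.
○ open, literals {p1=1, p2=0, p4=0}.
0 branches closed, 1 open.
An open branch gives a countermodel: p1=1, p2=0, p4=0 (unmentioned atoms arbitrary); the premises hold there but the conclusion fails.

No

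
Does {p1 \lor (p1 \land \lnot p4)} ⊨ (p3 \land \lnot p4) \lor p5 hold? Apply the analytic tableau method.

Initial set: {T (p1 \lor (p1 \land \lnot p4)); F ((p3 \land \lnot p4) \lor p5)}.
F ((p3 \land \lnot p4) \lor p5): α-rule — add F (p3 \land \lnot p4), F p5.
T (p1 \lor (p1 \land \lnot p4)): β-rule — branch into T p1  //  T (p1 \land \lnot p4).
  branch 1 (add T p1):
    F (p3 \land \lnot p4): β-rule — branch into F p3  //  F \lnot p4.
      branch 1.1 (add F p3):
        ○ open, literals {p1=T, p3=F, p5=F}.
      branch 1.2 (add F \lnot p4):
        ○ open, literals {p1=T, p4=T, p5=F}.
  branch 2 (add T (p1 \land \lnot p4)):
    T (p1 \land \lnot p4): α-rule — add T p1, T \lnot p4.
    F (p3 \land \lnot p4): β-rule — branch into F p3  //  F \lnot p4.
      branch 2.1 (add F p3):
        ○ open, literals {p1=T, p3=F, p4=F, p5=F}.
      branch 2.2 (add F \lnot p4):
        × closes — contains both p4 and \lnot p4.
1 branch closed, 3 open.
An open branch gives a countermodel: p1=T, p3=F, p5=F (unmentioned atoms arbitrary); the premises hold there but the conclusion fails.

No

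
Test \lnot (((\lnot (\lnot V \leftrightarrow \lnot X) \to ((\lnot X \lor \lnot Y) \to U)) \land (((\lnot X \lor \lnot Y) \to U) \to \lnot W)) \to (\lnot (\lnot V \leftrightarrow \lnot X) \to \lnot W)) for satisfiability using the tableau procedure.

Initial set: {T \lnot (((\lnot (\lnot V \leftrightarrow \lnot X) \to ((\lnot X \lor \lnot Y) \to U)) \land (((\lnot X \lor \lnot Y) \to U) \to \lnot W)) \to (\lnot (\lnot V \leftrightarrow \lnot X) \to \lnot W))}.
T \lnot (((\lnot (\lnot V \leftrightarrow \lnot X) \to ((\lnot X \lor \lnot Y) \to U)) \land (((\lnot X \lor \lnot Y) \to U) \to \lnot W)) \to (\lnot (\lnot V \leftrightarrow \lnot X) \to \lnot W)): α-rule — add T ((\lnot (\lnot V \leftrightarrow \lnot X) \to ((\lnot X \lor \lnot Y) \to U)) \land (((\lnot X \lor \lnot Y) \to U) \to \lnot W)), F (\lnot (\lnot V \leftrightarrow \lnot X) \to \lnot W).
T ((\lnot (\lnot V \leftrightarrow \lnot X) \to ((\lnot X \lor \lnot Y) \to U)) \land (((\lnot X \lor \lnot Y) \to U) \to \lnot W)): α-rule — add T (\lnot (\lnot V \leftrightarrow \lnot X) \to ((\lnot X \lor \lnot Y) \to U)), T (((\lnot X \lor \lnot Y) \to U) \to \lnot W).
F (\lnot (\lnot V \leftrightarrow \lnot X) \to \lnot W): α-rule — add T \lnot (\lnot V \leftrightarrow \lnot X), F \lnot W.
T (\lnot (\lnot V \leftrightarrow \lnot X) \to ((\lnot X \lor \lnot Y) \to U)): β-rule — branch into F \lnot (\lnot V \leftrightarrow \lnot X)  //  T ((\lnot X \lor \lnot Y) \to U).
  branch 1 (add F \lnot (\lnot V \leftrightarrow \lnot X)):
    T (((\lnot X \lor \lnot Y) \to U) \to \lnot W): β-rule — branch into F ((\lnot X \lor \lnot Y) \to U)  //  T \lnot W.
      branch 1.1 (add F ((\lnot X \lor \lnot Y) \to U)):
        F ((\lnot X \lor \lnot Y) \to U): α-rule — add T (\lnot X \lor \lnot Y), F U.
        T \lnot (\lnot V \leftrightarrow \lnot X): β-rule — branch into T \lnot V, F \lnot X  //  F \lnot V, T \lnot X.
          branch 1.1.1 (add T \lnot V, F \lnot X):
            F \lnot (\lnot V \leftrightarrow \lnot X): β-rule — branch into T \lnot V, T \lnot X  //  F \lnot V, F \lnot X.
              branch 1.1.1.1 (add T \lnot V, T \lnot X):
                × closes — contains both X and \lnot X.
              branch 1.1.1.2 (add F \lnot V, F \lnot X):
                × closes — contains both V and \lnot V.
          branch 1.1.2 (add F \lnot V, T \lnot X):
            F \lnot (\lnot V \leftrightarrow \lnot X): β-rule — branch into T \lnot V, T \lnot X  //  F \lnot V, F \lnot X.
              branch 1.1.2.1 (add T \lnot V, T \lnot X):
                × closes — contains both V and \lnot V.
              branch 1.1.2.2 (add F \lnot V, F \lnot X):
                × closes — contains both X and \lnot X.
      branch 1.2 (add T \lnot W):
        × closes — contains both W and \lnot W.
  branch 2 (add T ((\lnot X \lor \lnot Y) \to U)):
    T (((\lnot X \lor \lnot Y) \to U) \to \lnot W): β-rule — branch into F ((\lnot X \lor \lnot Y) \to U)  //  T \lnot W.
      branch 2.1 (add F ((\lnot X \lor \lnot Y) \to U)):
        F ((\lnot X \lor \lnot Y) \to U): α-rule — add T (\lnot X \lor \lnot Y), F U.
        T \lnot (\lnot V \leftrightarrow \lnot X): β-rule — branch into T \lnot V, F \lnot X  //  F \lnot V, T \lnot X.
          branch 2.1.1 (add T \lnot V, F \lnot X):
            T ((\lnot X \lor \lnot Y) \to U): β-rule — branch into F (\lnot X \lor \lnot Y)  //  T U.
              branch 2.1.1.1 (add F (\lnot X \lor \lnot Y)):
                F (\lnot X \lor \lnot Y): α-rule — add F \lnot X, F \lnot Y.
                T (\lnot X \lor \lnot Y): β-rule — branch into T \lnot X  //  T \lnot Y.
                  branch 2.1.1.1.1 (add T \lnot X):
                    × closes — contains both X and \lnot X.
                  branch 2.1.1.1.2 (add T \lnot Y):
                    × closes — contains both Y and \lnot Y.
              branch 2.1.1.2 (add T U):
                × closes — contains both U and \lnot U.
          branch 2.1.2 (add F \lnot V, T \lnot X):
            T ((\lnot X \lor \lnot Y) \to U): β-rule — branch into F (\lnot X \lor \lnot Y)  //  T U.
              branch 2.1.2.1 (add F (\lnot X \lor \lnot Y)):
                F (\lnot X \lor \lnot Y): α-rule — add F \lnot X, F \lnot Y.
                × closes — contains both X and \lnot X.
              branch 2.1.2.2 (add T U):
                × closes — contains both U and \lnot U.
      branch 2.2 (add T \lnot W):
        × closes — contains both W and \lnot W.
All 11 branches close.
Every branch closed; the formula is unsatisfiable.

Unsatisfiable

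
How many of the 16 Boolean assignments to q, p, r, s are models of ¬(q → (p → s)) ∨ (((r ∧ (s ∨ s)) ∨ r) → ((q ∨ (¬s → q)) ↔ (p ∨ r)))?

14

Initial set: {T (¬(q → (p → s)) ∨ (((r ∧ (s ∨ s)) ∨ r) → ((q ∨ (¬s → q)) ↔ (p ∨ r))))}.
T (¬(q → (p → s)) ∨ (((r ∧ (s ∨ s)) ∨ r) → ((q ∨ (¬s → q)) ↔ (p ∨ r)))): β-rule — branch into T ¬(q → (p → s))  //  T (((r ∧ (s ∨ s)) ∨ r) → ((q ∨ (¬s → q)) ↔ (p ∨ r))).
  branch 1 (add T ¬(q → (p → s))):
    T ¬(q → (p → s)): α-rule — add T q, F (p → s).
    F (p → s): α-rule — add T p, F s.
    ○ open, literals {p=true, q=true, s=false}.
  branch 2 (add T (((r ∧ (s ∨ s)) ∨ r) → ((q ∨ (¬s → q)) ↔ (p ∨ r)))):
    T (((r ∧ (s ∨ s)) ∨ r) → ((q ∨ (¬s → q)) ↔ (p ∨ r))): β-rule — branch into F ((r ∧ (s ∨ s)) ∨ r)  //  T ((q ∨ (¬s → q)) ↔ (p ∨ r)).
      branch 2.1 (add F ((r ∧ (s ∨ s)) ∨ r)):
        F ((r ∧ (s ∨ s)) ∨ r): α-rule — add F (r ∧ (s ∨ s)), F r.
        F (r ∧ (s ∨ s)): β-rule — branch into F r  //  F (s ∨ s).
          branch 2.1.1 (add F r):
            ○ open, literals {r=false}.
          branch 2.1.2 (add F (s ∨ s)):
            F (s ∨ s): α-rule — add F s, F s.
            ○ open, literals {r=false, s=false}.
      branch 2.2 (add T ((q ∨ (¬s → q)) ↔ (p ∨ r))):
        T ((q ∨ (¬s → q)) ↔ (p ∨ r)): β-rule — branch into T (q ∨ (¬s → q)), T (p ∨ r)  //  F (q ∨ (¬s → q)), F (p ∨ r).
          branch 2.2.1 (add T (q ∨ (¬s → q)), T (p ∨ r)):
            T (q ∨ (¬s → q)): β-rule — branch into T q  //  T (¬s → q).
              branch 2.2.1.1 (add T q):
                T (p ∨ r): β-rule — branch into T p  //  T r.
                  branch 2.2.1.1.1 (add T p):
                    ○ open, literals {p=true, q=true}.
                  branch 2.2.1.1.2 (add T r):
                    ○ open, literals {q=true, r=true}.
              branch 2.2.1.2 (add T (¬s → q)):
                T (p ∨ r): β-rule — branch into T p  //  T r.
                  branch 2.2.1.2.1 (add T p):
                    T (¬s → q): β-rule — branch into F ¬s  //  T q.
                      branch 2.2.1.2.1.1 (add F ¬s):
                        ○ open, literals {p=true, s=true}.
                      branch 2.2.1.2.1.2 (add T q):
                        ○ open, literals {p=true, q=true}.
                  branch 2.2.1.2.2 (add T r):
                    T (¬s → q): β-rule — branch into F ¬s  //  T q.
                      branch 2.2.1.2.2.1 (add F ¬s):
                        ○ open, literals {r=true, s=true}.
                      branch 2.2.1.2.2.2 (add T q):
                        ○ open, literals {q=true, r=true}.
          branch 2.2.2 (add F (q ∨ (¬s → q)), F (p ∨ r)):
            F (q ∨ (¬s → q)): α-rule — add F q, F (¬s → q).
            F (p ∨ r): α-rule — add F p, F r.
            F (¬s → q): α-rule — add T ¬s, F q.
            ○ open, literals {p=false, q=false, r=false, s=false}.
0 branches closed, 10 open.
Each open branch fixes some atoms; the unmentioned ones are free. Counting distinct full assignments: branch {p=true, q=true, s=false} (r) contributes 2 new; branch {r=false} (q, p, s) contributes 7 new; branch {r=false, s=false} (q, p) contributes 0 new; branch {p=true, q=true} (r, s) contributes 1 new; branch {q=true, r=true} (p, s) contributes 2 new; branch {p=true, s=true} (q, r) contributes 1 new; branch {p=true, q=true} (r, s) contributes 0 new; branch {r=true, s=true} (q, p) contributes 1 new; branch {q=true, r=true} (p, s) contributes 0 new; branch {p=false, q=false, r=false, s=false} (none free) contributes 0 new. Total: 14.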